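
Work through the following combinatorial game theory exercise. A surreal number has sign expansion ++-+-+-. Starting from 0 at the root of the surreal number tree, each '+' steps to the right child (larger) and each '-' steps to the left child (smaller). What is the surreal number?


Sign expansion: ++-+-+-
Rule: track bounds (lo, hi), initially (-inf, +inf). On '+', the current value becomes lo and we move to the simplest number in (value, hi): value + 1 if hi = +inf, otherwise the midpoint (value + hi)/2. On '-', the current value becomes hi and we move to value - 1 if lo = -inf, otherwise the midpoint (lo + value)/2.
Start at 0.
Step 1: sign = +, move right. Bounds: (0, +inf). Value = 1
Step 2: sign = +, move right. Bounds: (1, +inf). Value = 2
Step 3: sign = -, move left. Bounds: (1, 2). Value = 3/2
Step 4: sign = +, move right. Bounds: (3/2, 2). Value = 7/4
Step 5: sign = -, move left. Bounds: (3/2, 7/4). Value = 13/8
Step 6: sign = +, move right. Bounds: (13/8, 7/4). Value = 27/16
Step 7: sign = -, move left. Bounds: (13/8, 27/16). Value = 53/32
The surreal number with sign expansion ++-+-+- is 53/32.

53/32


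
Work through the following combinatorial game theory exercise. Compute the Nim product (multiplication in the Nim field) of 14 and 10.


Nim multiplication is bilinear over XOR: (u XOR v) * w = (u*w) XOR (v*w).
So we split each operand into its bit components and XOR the pairwise Nim products.
14 = 2 + 4 + 8 (as XOR of powers of 2).
10 = 2 + 8 (as XOR of powers of 2).
Using the standard Nim-product table on single bits:
  2*2 = 3,   2*4 = 8,   2*8 = 12,
  4*4 = 6,   4*8 = 11,  8*8 = 13,
and  1*x = x (identity), k*l = l*k (commutative).
Pairwise Nim products:
  2 * 2 = 3
  2 * 8 = 12
  4 * 2 = 8
  4 * 8 = 11
  8 * 2 = 12
  8 * 8 = 13
XOR them: 3 XOR 12 XOR 8 XOR 11 XOR 12 XOR 13 = 13.
Result: 14 * 10 = 13 (in Nim).

13


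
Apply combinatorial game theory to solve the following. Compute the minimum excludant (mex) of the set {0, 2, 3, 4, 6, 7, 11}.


Set = {0, 2, 3, 4, 6, 7, 11}
0 is in the set.
1 is NOT in the set. This is the mex.
mex = 1

1


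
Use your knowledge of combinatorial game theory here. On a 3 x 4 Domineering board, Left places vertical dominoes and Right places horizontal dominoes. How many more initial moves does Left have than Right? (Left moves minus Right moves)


Board is 3 x 4 (rows x cols).
Left (vertical) placements: (rows-1) * cols = 2 * 4 = 8
Right (horizontal) placements: rows * (cols-1) = 3 * 3 = 9
Advantage = Left - Right = 8 - 9 = -1

-1


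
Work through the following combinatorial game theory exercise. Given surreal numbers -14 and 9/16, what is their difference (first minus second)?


x = -14, y = 9/16
Converting to common denominator: 16
x = -224/16, y = 9/16
x - y = -14 - 9/16 = -233/16

-233/16


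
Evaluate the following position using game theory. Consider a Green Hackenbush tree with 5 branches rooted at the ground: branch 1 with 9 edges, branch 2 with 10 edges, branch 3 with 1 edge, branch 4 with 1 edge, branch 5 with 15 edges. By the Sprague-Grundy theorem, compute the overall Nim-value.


The tree has 5 branches from the ground vertex.
In Green Hackenbush, the Nim-value of a simple path of length k is k.
Branch 1: length 9, Nim-value = 9
Branch 2: length 10, Nim-value = 10
Branch 3: length 1, Nim-value = 1
Branch 4: length 1, Nim-value = 1
Branch 5: length 15, Nim-value = 15
Total Nim-value = XOR of all branch values:
0 XOR 9 = 9
9 XOR 10 = 3
3 XOR 1 = 2
2 XOR 1 = 3
3 XOR 15 = 12
Nim-value of the tree = 12

12


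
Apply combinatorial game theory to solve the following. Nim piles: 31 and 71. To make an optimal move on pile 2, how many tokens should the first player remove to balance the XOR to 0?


Piles: 31 and 71
Current XOR: 31 XOR 71 = 88 (non-zero, so this is an N-position).
To make the XOR zero, we need to find a move that balances the piles.
For pile 2 (size 71): target = 71 XOR 88 = 31
We reduce pile 2 from 71 to 31.
Tokens removed: 71 - 31 = 40
Verification: 31 XOR 31 = 0

40


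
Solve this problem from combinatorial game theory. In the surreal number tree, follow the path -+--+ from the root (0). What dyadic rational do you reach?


Sign expansion: -+--+
Rule: track bounds (lo, hi), initially (-inf, +inf). On '+', the current value becomes lo and we move to the simplest number in (value, hi): value + 1 if hi = +inf, otherwise the midpoint (value + hi)/2. On '-', the current value becomes hi and we move to value - 1 if lo = -inf, otherwise the midpoint (lo + value)/2.
Start at 0.
Step 1: sign = -, move left. Bounds: (-inf, 0). Value = -1
Step 2: sign = +, move right. Bounds: (-1, 0). Value = -1/2
Step 3: sign = -, move left. Bounds: (-1, -1/2). Value = -3/4
Step 4: sign = -, move left. Bounds: (-1, -3/4). Value = -7/8
Step 5: sign = +, move right. Bounds: (-7/8, -3/4). Value = -13/16
The surreal number with sign expansion -+--+ is -13/16.

-13/16


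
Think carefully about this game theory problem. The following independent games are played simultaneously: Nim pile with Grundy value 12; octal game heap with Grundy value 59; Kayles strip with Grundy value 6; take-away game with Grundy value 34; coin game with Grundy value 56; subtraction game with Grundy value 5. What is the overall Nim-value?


By the Sprague-Grundy theorem, the Grundy value of a sum of games is the XOR of individual Grundy values.
Nim pile: Grundy value = 12. Running XOR: 0 XOR 12 = 12
octal game heap: Grundy value = 59. Running XOR: 12 XOR 59 = 55
Kayles strip: Grundy value = 6. Running XOR: 55 XOR 6 = 49
take-away game: Grundy value = 34. Running XOR: 49 XOR 34 = 19
coin game: Grundy value = 56. Running XOR: 19 XOR 56 = 43
subtraction game: Grundy value = 5. Running XOR: 43 XOR 5 = 46
The combined Grundy value is 46.

46


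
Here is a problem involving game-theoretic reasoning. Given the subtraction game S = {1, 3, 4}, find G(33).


The subtraction set is S = {1, 3, 4}.
G(k) = mex{ G(k - s) : s in S, s <= k }. We compute iteratively: G(0) = 0.
G(1) = mex({0}) = 1
G(2) = mex({1}) = 0
G(3) = mex({0}) = 1
G(4) = mex({0, 1}) = 2
G(5) = mex({0, 1, 2}) = 3
G(6) = mex({0, 1, 3}) = 2
G(7) = mex({1, 2}) = 0
G(8) = mex({0, 2, 3}) = 1
G(9) = mex({1, 2, 3}) = 0
G(10) = mex({0, 2}) = 1
Observe that G(7)..G(10) = 0, 1, 0, 1 repeats G(0)..G(3) = 0, 1, 0, 1.
For k >= max(S) = 4, G(k) is determined by the previous 4 values G(k-4)..G(k-1); a window of 4 consecutive values has recurred shifted by 7, so by induction G(k + 7) = G(k) for all k >= 0: the sequence is periodic from the start with period 7.
One period: G(0..6) = 0, 1, 0, 1, 2, 3, 2.
33 mod 7 = 5, so G(33) = G(5) = 3.

3


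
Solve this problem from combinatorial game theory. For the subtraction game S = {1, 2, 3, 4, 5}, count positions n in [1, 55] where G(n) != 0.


Subtraction set S = {1, 2, 3, 4, 5}, so G(n) = n mod 6.
G(n) = 0 when n is a multiple of 6.
Multiples of 6 in [1, 55]: 9
N-positions (nonzero Grundy) = 55 - 9 = 46

46


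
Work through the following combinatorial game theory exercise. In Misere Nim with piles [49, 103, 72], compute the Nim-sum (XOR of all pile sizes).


We need the XOR (exclusive or) of all pile sizes.
After XOR-ing pile 1 (size 49): 0 XOR 49 = 49
After XOR-ing pile 2 (size 103): 49 XOR 103 = 86
After XOR-ing pile 3 (size 72): 86 XOR 72 = 30
The Nim-value of this position is 30.

30


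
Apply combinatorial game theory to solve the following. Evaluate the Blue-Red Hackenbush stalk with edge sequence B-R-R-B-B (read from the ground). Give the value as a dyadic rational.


Edges (from ground): B-R-R-B-B
By Berlekamp's sign-expansion rule, a Blue-Red Hackenbush stalk has the value of the surreal number whose sign sequence is the edge sequence with B -> + and R -> -.
Sign sequence: +--++
Trace the sign expansion in the surreal number tree, starting from 0:
Edge 1: B (sign +) -> bounds (0, +inf), value = 1
Edge 2: R (sign -) -> bounds (0, 1), value = 1/2
Edge 3: R (sign -) -> bounds (0, 1/2), value = 1/4
Edge 4: B (sign +) -> bounds (1/4, 1/2), value = 3/8
Edge 5: B (sign +) -> bounds (3/8, 1/2), value = 7/16
Game value = 7/16

7/16


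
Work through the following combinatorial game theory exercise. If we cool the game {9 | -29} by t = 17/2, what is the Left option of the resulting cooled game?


Original game: {9 | -29} (a switch {a | b} with a > b).
Cooling by t (for t below the temperature (a - b)/2 = 19) taxes each move by t: {a | b} cooled by t is {a - t | b + t}.
Cooling amount: t = 17/2
Cooled Left option: 9 - 17/2 = 1/2
Cooled Right option: -29 + 17/2 = -41/2
Cooled game: {1/2 | -41/2}
Left option = 1/2

1/2


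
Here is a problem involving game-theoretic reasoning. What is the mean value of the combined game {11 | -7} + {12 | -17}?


G1 = {11 | -7}, G2 = {12 | -17}
Each is a switch {a | b} with numbers a > b; its mean value is (a + b)/2, and mean value is additive over game sums: m(G1 + G2) = m(G1) + m(G2).
Mean of G1 = (11 + (-7))/2 = 4/2 = 2
Mean of G2 = (12 + (-17))/2 = -5/2 = -5/2
Mean of G1 + G2 = 2 + -5/2 = -1/2

-1/2


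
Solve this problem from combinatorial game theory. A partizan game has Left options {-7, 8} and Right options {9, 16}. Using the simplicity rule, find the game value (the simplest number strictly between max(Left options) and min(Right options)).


Left options: {-7, 8}, max = 8
Right options: {9, 16}, min = 9
All options are numbers and max(Left) < min(Right), so by the simplicity theorem the value is the simplest (earliest-born) number strictly between 8 and 9.
No integer lies strictly between 8 and 9, so the value is the dyadic rational m/2^k in the interval with the smallest k (then m odd); search k = 1, 2, ...:
Denominator 2: 17/2 lies strictly between 8 and 9 -- found.
The simplest number in the interval is 17/2.
Game value = 17/2

17/2


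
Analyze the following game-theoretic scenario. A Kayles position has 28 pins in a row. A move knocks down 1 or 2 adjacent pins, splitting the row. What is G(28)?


Kayles: a move removes 1 or 2 adjacent pins from a contiguous row.
Removing pins from a row of k leaves two independent rows (a, b) with a + b = k - 1 (one pin) or a + b = k - 2 (two pins); an end removal gives a = 0.
By Sprague-Grundy, G(k) = mex{ G(a) XOR G(b) } over all these splits. G(0) = 0.
G(1): splits (0,0):0^0=0 -> mex({0}) = 1
G(2): splits (0,1):0^1=1 (0,0):0^0=0 -> mex({0, 1}) = 2
G(3): splits (0,2):0^2=2 (1,1):1^1=0 (0,1):0^1=1 -> mex({0, 1, 2}) = 3
G(4): splits (0,3):0^3=3 (1,2):1^2=3 (0,2):0^2=2 (1,1):1^1=0 -> mex({0, 2, 3}) = 1
G(5): splits (0,4):0^1=1 (1,3):1^3=2 (2,2):2^2=0 (0,3):0^3=3 (1,2):1^2=3 -> mex({0, 1, 2, 3}) = 4
G(6) = mex({0, 1, 2, 4}) = 3
G(7) = mex({0, 1, 3, 4, 5}) = 2
G(8) = mex({0, 2, 3, 5, 6}) = 1
G(9) = mex({0, 1, 2, 3, 6, 7}) = 4
G(10) = mex({0, 1, 3, 4, 5, 7}) = 2
G(11) = mex({0, 1, 2, 3, 4, 5}) = 6
G(12) = mex({0, 1, 2, 3, 5, 6, 7}) = 4
G(13) = mex({0, 2, 3, 4, 6, 7}) = 1
G(14) = mex({0, 1, 4, 5, 6, 7}) = 2
G(15) = mex({0, 1, 2, 3, 4, 5, 6}) = 7
G(16) = mex({0, 2, 3, 5, 6, 7}) = 1
G(17) = mex({0, 1, 2, 3, 5, 6, 7}) = 4
G(18) = mex({0, 1, 2, 4, 5, 6}) = 3
G(19) = mex({0, 1, 3, 4, 5, 7}) = 2
G(20) = mex({0, 2, 3, 4, 5, 6, 7}) = 1
G(21) = mex({0, 1, 2, 3, 5, 6, 7}) = 4
G(22) = mex({0, 1, 2, 3, 4, 5, 7}) = 6
G(23) = mex({0, 1, 2, 3, 4, 5, 6}) = 7
G(24) = mex({0, 1, 2, 3, 5, 6, 7}) = 4
G(25) = mex({0, 2, 3, 4, 6, 7}) = 1
G(26) = mex({0, 1, 3, 4, 5, 6, 7}) = 2
G(27) = mex({0, 1, 2, 3, 4, 5, 6, 7}) = 8
G(28) = mex({0, 1, 2, 3, 4, 6, 7, 8}) = 5
Therefore G(28) = 5.

5


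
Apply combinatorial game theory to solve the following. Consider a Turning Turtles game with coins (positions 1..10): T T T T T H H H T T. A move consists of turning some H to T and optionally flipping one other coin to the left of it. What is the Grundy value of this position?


Coins: T T T T T H H H T T
Key fact: a single head at position k behaves exactly like a Nim heap of size k (turning it to T and optionally flipping a coin at j < k corresponds to moving the heap from k to j, or to 0), and heads combine as a disjunctive sum (two heads at the same place would cancel, matching j XOR j = 0). So the Nim-value is the XOR of the 1-indexed positions of the heads.
Face-up positions (1-indexed): [6, 7, 8]
XOR 0 with 6: 0 XOR 6 = 6
XOR 6 with 7: 6 XOR 7 = 1
XOR 1 with 8: 1 XOR 8 = 9
Nim-value = 9

9


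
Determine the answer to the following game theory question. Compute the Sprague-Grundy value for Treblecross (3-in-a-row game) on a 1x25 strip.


Treblecross: place X on empty cells; 3-in-a-row wins.
Playing within two cells of an existing X lets the opponent win at once, so sensible play treats the cells i-2..i+2 around each X as dead. The player left with no safe cell loses, so this is a normal-play take-away game on strips of safe cells.
Placing X at cell i (0-indexed) of a strip of k safe cells leaves independent strips of sizes max(0, i-2) and max(0, k-i-3). Hence G(k) = mex{ G(max(0,i-2)) XOR G(max(0,k-i-3)) : 0 <= i < k }, with G(0) = 0.
G(1): splits (0,0):0^0=0 -> mex({0}) = 1
G(2): splits (0,0):0^0=0 -> mex({0}) = 1
G(3): splits (0,0):0^0=0 -> mex({0}) = 1
G(4): splits (0,1):0^1=1 (0,0):0^0=0 -> mex({0, 1}) = 2
G(5): splits (0,2):0^1=1 (0,1):0^1=1 (0,0):0^0=0 -> mex({0, 1}) = 2
G(6) = mex({1}) = 0
G(7) = mex({0, 1, 2}) = 3
G(8) = mex({0, 1, 2}) = 3
G(9) = mex({0, 2}) = 1
G(10) = mex({0, 2, 3}) = 1
G(11) = mex({0, 3}) = 1
G(12) = mex({1, 3}) = 0
G(13) = mex({0, 1, 2, 3}) = 4
G(14) = mex({0, 1, 2}) = 3
G(15) = mex({0, 1, 2}) = 3
G(16) = mex({0, 1, 2, 4}) = 3
G(17) = mex({0, 1, 3, 4}) = 2
G(18) = mex({0, 1, 3, 4}) = 2
G(19) = mex({0, 1, 3, 5}) = 2
G(20) = mex({0, 1, 2, 3, 5}) = 4
G(21) = mex({0, 1, 2, 3, 5}) = 4
G(22) = mex({1, 2, 6}) = 0
G(23) = mex({0, 1, 2, 3, 4, 6}) = 5
G(24) = mex({0, 1, 2, 3, 4}) = 5
G(25) = mex({0, 1, 3, 4, 7}) = 2
Therefore G(25) = 2.

2


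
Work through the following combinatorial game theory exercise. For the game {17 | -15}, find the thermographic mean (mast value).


Game = {17 | -15}, a switch {a | b} with numbers a > b.
Its thermograph has left wall a - t and right wall b + t, which meet at t = (a - b)/2, where both equal (a + b)/2. So the mast (mean value) is at (a + b)/2.
Mean = (17 + (-15))/2 = 2/2 = 1

1


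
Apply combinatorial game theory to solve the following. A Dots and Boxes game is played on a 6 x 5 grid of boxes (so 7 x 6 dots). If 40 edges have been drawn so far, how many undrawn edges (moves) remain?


Grid: 6 x 5 boxes, i.e. 7 rows and 6 columns of dots.
Horizontal edges: (rows + 1) * cols = 7 * 5 = 35
Vertical edges: rows * (cols + 1) = 6 * 6 = 36
Total edges: 35 + 36 = 71
Edges drawn: 40
Remaining: 71 - 40 = 31

31


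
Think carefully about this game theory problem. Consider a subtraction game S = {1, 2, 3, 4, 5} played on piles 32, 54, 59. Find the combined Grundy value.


Subtraction set: {1, 2, 3, 4, 5}
For this subtraction set, G(n) = n mod 6 (period = max + 1 = 6).
Pile 1 (size 32): G(32) = 32 mod 6 = 2
Pile 2 (size 54): G(54) = 54 mod 6 = 0
Pile 3 (size 59): G(59) = 59 mod 6 = 5
Total Grundy value = XOR of all: 2 XOR 0 XOR 5 = 7

7


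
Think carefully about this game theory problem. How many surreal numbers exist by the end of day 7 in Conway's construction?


Day 0: {|} = 0 is born. Count = 1.
Day n: the number of surreal numbers born by day n is 2^(n+1) - 1.
By day 0: 2^1 - 1 = 1
By day 1: 2^2 - 1 = 3
By day 2: 2^3 - 1 = 7
By day 3: 2^4 - 1 = 15
By day 4: 2^5 - 1 = 31
By day 5: 2^6 - 1 = 63
By day 6: 2^7 - 1 = 127
By day 7: 2^8 - 1 = 255
By day 7: 255 surreal numbers.

255


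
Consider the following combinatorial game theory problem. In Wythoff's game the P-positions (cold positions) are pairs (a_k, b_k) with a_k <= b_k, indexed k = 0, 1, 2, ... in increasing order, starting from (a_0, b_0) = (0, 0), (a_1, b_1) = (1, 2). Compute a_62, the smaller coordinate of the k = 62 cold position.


By Wythoff's theorem, a_k = floor(k * phi) and b_k = floor(k * phi^2) = a_k + k, where phi = (1 + sqrt(5))/2 is the golden ratio.
phi = (1 + sqrt(5))/2 = 1.618034
k = 62
k * phi = 62 * 1.618034 = 100.318107
a_62 = floor(k * phi) = 100

100


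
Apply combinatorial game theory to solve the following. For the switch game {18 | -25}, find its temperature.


The game is {18 | -25}, a switch {a | b} with numbers a > b.
Cooling {a | b} by t gives {a - t | b + t}, which stops being hot when a - t = b + t, i.e. at t = (a - b)/2. So the temperature of a switch is (a - b)/2.
Temperature = (Left option - Right option) / 2
= (18 - (-25)) / 2
= 43 / 2
= 43/2

43/2


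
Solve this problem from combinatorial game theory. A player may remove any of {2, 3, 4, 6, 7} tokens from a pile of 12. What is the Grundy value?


The subtraction set is S = {2, 3, 4, 6, 7}.
G(k) = mex{ G(k - s) : s in S, s <= k }. We compute iteratively: G(0) = 0.
G(1) = mex({}) = 0
G(2) = mex({0}) = 1
G(3) = mex({0}) = 1
G(4) = mex({0, 1}) = 2
G(5) = mex({0, 1}) = 2
G(6) = mex({0, 1, 2}) = 3
G(7) = mex({0, 1, 2}) = 3
G(8) = mex({0, 1, 2, 3}) = 4
G(9) = mex({1, 2, 3}) = 0
G(10) = mex({1, 2, 3, 4}) = 0
G(11) = mex({0, 2, 3, 4}) = 1
G(12) = mex({0, 2, 3, 4}) = 1
Therefore G(12) = 1.

1


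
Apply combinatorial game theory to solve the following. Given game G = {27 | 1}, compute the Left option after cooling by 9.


Original game: {27 | 1} (a switch {a | b} with a > b).
Cooling by t (for t below the temperature (a - b)/2 = 13) taxes each move by t: {a | b} cooled by t is {a - t | b + t}.
Cooling amount: t = 9
Cooled Left option: 27 - 9 = 18
Cooled Right option: 1 + 9 = 10
Cooled game: {18 | 10}
Left option = 18

18


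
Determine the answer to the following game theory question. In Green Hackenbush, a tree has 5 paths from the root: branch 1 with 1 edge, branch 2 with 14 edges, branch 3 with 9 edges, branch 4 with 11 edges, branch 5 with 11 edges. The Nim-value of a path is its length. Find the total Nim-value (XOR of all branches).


The tree has 5 branches from the ground vertex.
In Green Hackenbush, the Nim-value of a simple path of length k is k.
Branch 1: length 1, Nim-value = 1
Branch 2: length 14, Nim-value = 14
Branch 3: length 9, Nim-value = 9
Branch 4: length 11, Nim-value = 11
Branch 5: length 11, Nim-value = 11
Total Nim-value = XOR of all branch values:
0 XOR 1 = 1
1 XOR 14 = 15
15 XOR 9 = 6
6 XOR 11 = 13
13 XOR 11 = 6
Nim-value of the tree = 6

6


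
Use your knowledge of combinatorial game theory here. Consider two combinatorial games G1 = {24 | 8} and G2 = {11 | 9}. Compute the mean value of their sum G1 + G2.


G1 = {24 | 8}, G2 = {11 | 9}
Each is a switch {a | b} with numbers a > b; its mean value is (a + b)/2, and mean value is additive over game sums: m(G1 + G2) = m(G1) + m(G2).
Mean of G1 = (24 + (8))/2 = 32/2 = 16
Mean of G2 = (11 + (9))/2 = 20/2 = 10
Mean of G1 + G2 = 16 + 10 = 26

26


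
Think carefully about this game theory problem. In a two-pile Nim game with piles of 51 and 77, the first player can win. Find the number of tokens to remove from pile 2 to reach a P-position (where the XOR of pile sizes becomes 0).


Piles: 51 and 77
Current XOR: 51 XOR 77 = 126 (non-zero, so this is an N-position).
To make the XOR zero, we need to find a move that balances the piles.
For pile 2 (size 77): target = 77 XOR 126 = 51
We reduce pile 2 from 77 to 51.
Tokens removed: 77 - 51 = 26
Verification: 51 XOR 51 = 0

26


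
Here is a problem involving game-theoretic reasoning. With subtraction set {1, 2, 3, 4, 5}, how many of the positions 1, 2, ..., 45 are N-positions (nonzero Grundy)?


Subtraction set S = {1, 2, 3, 4, 5}, so G(n) = n mod 6.
G(n) = 0 when n is a multiple of 6.
Multiples of 6 in [1, 45]: 7
N-positions (nonzero Grundy) = 45 - 7 = 38

38


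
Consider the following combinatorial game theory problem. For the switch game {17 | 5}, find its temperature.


The game is {17 | 5}, a switch {a | b} with numbers a > b.
Cooling {a | b} by t gives {a - t | b + t}, which stops being hot when a - t = b + t, i.e. at t = (a - b)/2. So the temperature of a switch is (a - b)/2.
Temperature = (Left option - Right option) / 2
= (17 - (5)) / 2
= 12 / 2
= 6

6


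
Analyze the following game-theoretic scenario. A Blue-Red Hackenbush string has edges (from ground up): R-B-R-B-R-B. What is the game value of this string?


Edges (from ground): R-B-R-B-R-B
By Berlekamp's sign-expansion rule, a Blue-Red Hackenbush stalk has the value of the surreal number whose sign sequence is the edge sequence with B -> + and R -> -.
Sign sequence: -+-+-+
Trace the sign expansion in the surreal number tree, starting from 0:
Edge 1: R (sign -) -> bounds (-inf, 0), value = -1
Edge 2: B (sign +) -> bounds (-1, 0), value = -1/2
Edge 3: R (sign -) -> bounds (-1, -1/2), value = -3/4
Edge 4: B (sign +) -> bounds (-3/4, -1/2), value = -5/8
Edge 5: R (sign -) -> bounds (-3/4, -5/8), value = -11/16
Edge 6: B (sign +) -> bounds (-11/16, -5/8), value = -21/32
Game value = -21/32

-21/32


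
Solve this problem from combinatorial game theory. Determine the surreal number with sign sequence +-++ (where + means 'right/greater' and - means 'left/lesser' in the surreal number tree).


Sign expansion: +-++
Rule: track bounds (lo, hi), initially (-inf, +inf). On '+', the current value becomes lo and we move to the simplest number in (value, hi): value + 1 if hi = +inf, otherwise the midpoint (value + hi)/2. On '-', the current value becomes hi and we move to value - 1 if lo = -inf, otherwise the midpoint (lo + value)/2.
Start at 0.
Step 1: sign = +, move right. Bounds: (0, +inf). Value = 1
Step 2: sign = -, move left. Bounds: (0, 1). Value = 1/2
Step 3: sign = +, move right. Bounds: (1/2, 1). Value = 3/4
Step 4: sign = +, move right. Bounds: (3/4, 1). Value = 7/8
The surreal number with sign expansion +-++ is 7/8.

7/8


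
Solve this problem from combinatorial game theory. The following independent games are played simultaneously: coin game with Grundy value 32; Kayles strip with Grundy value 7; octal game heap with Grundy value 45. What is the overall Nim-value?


By the Sprague-Grundy theorem, the Grundy value of a sum of games is the XOR of individual Grundy values.
coin game: Grundy value = 32. Running XOR: 0 XOR 32 = 32
Kayles strip: Grundy value = 7. Running XOR: 32 XOR 7 = 39
octal game heap: Grundy value = 45. Running XOR: 39 XOR 45 = 10
The combined Grundy value is 10.

10


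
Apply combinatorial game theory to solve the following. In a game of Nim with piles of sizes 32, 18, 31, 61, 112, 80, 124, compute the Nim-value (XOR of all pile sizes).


We need the XOR (exclusive or) of all pile sizes.
After XOR-ing pile 1 (size 32): 0 XOR 32 = 32
After XOR-ing pile 2 (size 18): 32 XOR 18 = 50
After XOR-ing pile 3 (size 31): 50 XOR 31 = 45
After XOR-ing pile 4 (size 61): 45 XOR 61 = 16
After XOR-ing pile 5 (size 112): 16 XOR 112 = 96
After XOR-ing pile 6 (size 80): 96 XOR 80 = 48
After XOR-ing pile 7 (size 124): 48 XOR 124 = 76
The Nim-value of this position is 76.

76


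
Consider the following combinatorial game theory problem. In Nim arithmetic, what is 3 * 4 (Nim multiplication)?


Nim multiplication is bilinear over XOR: (u XOR v) * w = (u*w) XOR (v*w).
So we split each operand into its bit components and XOR the pairwise Nim products.
3 = 1 + 2 (as XOR of powers of 2).
4 = 4 (as XOR of powers of 2).
Using the standard Nim-product table on single bits:
  2*2 = 3,   2*4 = 8,   2*8 = 12,
  4*4 = 6,   4*8 = 11,  8*8 = 13,
and  1*x = x (identity), k*l = l*k (commutative).
Pairwise Nim products:
  1 * 4 = 4
  2 * 4 = 8
XOR them: 4 XOR 8 = 12.
Result: 3 * 4 = 12 (in Nim).

12


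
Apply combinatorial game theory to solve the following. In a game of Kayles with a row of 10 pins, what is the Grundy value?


Kayles: a move removes 1 or 2 adjacent pins from a contiguous row.
Removing pins from a row of k leaves two independent rows (a, b) with a + b = k - 1 (one pin) or a + b = k - 2 (two pins); an end removal gives a = 0.
By Sprague-Grundy, G(k) = mex{ G(a) XOR G(b) } over all these splits. G(0) = 0.
G(1): splits (0,0):0^0=0 -> mex({0}) = 1
G(2): splits (0,1):0^1=1 (0,0):0^0=0 -> mex({0, 1}) = 2
G(3): splits (0,2):0^2=2 (1,1):1^1=0 (0,1):0^1=1 -> mex({0, 1, 2}) = 3
G(4): splits (0,3):0^3=3 (1,2):1^2=3 (0,2):0^2=2 (1,1):1^1=0 -> mex({0, 2, 3}) = 1
G(5): splits (0,4):0^1=1 (1,3):1^3=2 (2,2):2^2=0 (0,3):0^3=3 (1,2):1^2=3 -> mex({0, 1, 2, 3}) = 4
G(6) = mex({0, 1, 2, 4}) = 3
G(7) = mex({0, 1, 3, 4, 5}) = 2
G(8) = mex({0, 2, 3, 5, 6}) = 1
G(9) = mex({0, 1, 2, 3, 6, 7}) = 4
G(10) = mex({0, 1, 3, 4, 5, 7}) = 2
Therefore G(10) = 2.

2


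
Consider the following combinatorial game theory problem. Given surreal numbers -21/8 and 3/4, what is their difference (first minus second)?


x = -21/8, y = 3/4
Converting to common denominator: 8
x = -21/8, y = 6/8
x - y = -21/8 - 3/4 = -27/8

-27/8


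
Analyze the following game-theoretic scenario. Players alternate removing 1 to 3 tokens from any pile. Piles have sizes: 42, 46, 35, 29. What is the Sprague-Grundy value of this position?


Subtraction set: {1, 2, 3}
For this subtraction set, G(n) = n mod 4 (period = max + 1 = 4).
Pile 1 (size 42): G(42) = 42 mod 4 = 2
Pile 2 (size 46): G(46) = 46 mod 4 = 2
Pile 3 (size 35): G(35) = 35 mod 4 = 3
Pile 4 (size 29): G(29) = 29 mod 4 = 1
Total Grundy value = XOR of all: 2 XOR 2 XOR 3 XOR 1 = 2

2


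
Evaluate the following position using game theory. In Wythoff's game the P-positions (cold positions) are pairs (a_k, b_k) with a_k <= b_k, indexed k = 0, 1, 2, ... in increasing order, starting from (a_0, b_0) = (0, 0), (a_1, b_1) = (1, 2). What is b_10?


By Wythoff's theorem, a_k = floor(k * phi) and b_k = floor(k * phi^2) = a_k + k, where phi = (1 + sqrt(5))/2 is the golden ratio.
phi = (1 + sqrt(5))/2 = 1.618034
phi^2 = phi + 1 = 2.618034
k = 10
k * phi^2 = 10 * 2.618034 = 26.180340
b_10 = floor(k * phi^2) = 26 (check: a_10 + k = 16 + 10 = 26)

26


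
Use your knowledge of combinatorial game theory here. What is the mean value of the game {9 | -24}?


Game = {9 | -24}, a switch {a | b} with numbers a > b.
Its thermograph has left wall a - t and right wall b + t, which meet at t = (a - b)/2, where both equal (a + b)/2. So the mast (mean value) is at (a + b)/2.
Mean = (9 + (-24))/2 = -15/2 = -15/2

-15/2


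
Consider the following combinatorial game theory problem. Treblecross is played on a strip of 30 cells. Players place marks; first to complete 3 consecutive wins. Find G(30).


Treblecross: place X on empty cells; 3-in-a-row wins.
Playing within two cells of an existing X lets the opponent win at once, so sensible play treats the cells i-2..i+2 around each X as dead. The player left with no safe cell loses, so this is a normal-play take-away game on strips of safe cells.
Placing X at cell i (0-indexed) of a strip of k safe cells leaves independent strips of sizes max(0, i-2) and max(0, k-i-3). Hence G(k) = mex{ G(max(0,i-2)) XOR G(max(0,k-i-3)) : 0 <= i < k }, with G(0) = 0.
G(1): splits (0,0):0^0=0 -> mex({0}) = 1
G(2): splits (0,0):0^0=0 -> mex({0}) = 1
G(3): splits (0,0):0^0=0 -> mex({0}) = 1
G(4): splits (0,1):0^1=1 (0,0):0^0=0 -> mex({0, 1}) = 2
G(5): splits (0,2):0^1=1 (0,1):0^1=1 (0,0):0^0=0 -> mex({0, 1}) = 2
G(6) = mex({1}) = 0
G(7) = mex({0, 1, 2}) = 3
G(8) = mex({0, 1, 2}) = 3
G(9) = mex({0, 2}) = 1
G(10) = mex({0, 2, 3}) = 1
G(11) = mex({0, 3}) = 1
G(12) = mex({1, 3}) = 0
G(13) = mex({0, 1, 2, 3}) = 4
G(14) = mex({0, 1, 2}) = 3
G(15) = mex({0, 1, 2}) = 3
G(16) = mex({0, 1, 2, 4}) = 3
G(17) = mex({0, 1, 3, 4}) = 2
G(18) = mex({0, 1, 3, 4}) = 2
G(19) = mex({0, 1, 3, 5}) = 2
G(20) = mex({0, 1, 2, 3, 5}) = 4
G(21) = mex({0, 1, 2, 3, 5}) = 4
G(22) = mex({1, 2, 6}) = 0
G(23) = mex({0, 1, 2, 3, 4, 6}) = 5
G(24) = mex({0, 1, 2, 3, 4}) = 5
G(25) = mex({0, 1, 3, 4, 7}) = 2
G(26) = mex({0, 1, 3, 4, 5, 7}) = 2
G(27) = mex({0, 1, 3, 5}) = 2
G(28) = mex({0, 1, 2, 5}) = 3
G(29) = mex({0, 1, 2, 4, 5, 6}) = 3
G(30) = mex({1, 2, 4, 6}) = 0
Therefore G(30) = 0.

0


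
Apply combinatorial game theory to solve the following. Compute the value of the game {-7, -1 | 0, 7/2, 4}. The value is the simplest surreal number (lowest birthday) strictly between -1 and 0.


Left options: {-7, -1}, max = -1
Right options: {0, 7/2, 4}, min = 0
All options are numbers and max(Left) < min(Right), so by the simplicity theorem the value is the simplest (earliest-born) number strictly between -1 and 0.
No integer lies strictly between -1 and 0, so the value is the dyadic rational m/2^k in the interval with the smallest k (then m odd); search k = 1, 2, ...:
Denominator 2: -1/2 lies strictly between -1 and 0 -- found.
The simplest number in the interval is -1/2.
Game value = -1/2

-1/2


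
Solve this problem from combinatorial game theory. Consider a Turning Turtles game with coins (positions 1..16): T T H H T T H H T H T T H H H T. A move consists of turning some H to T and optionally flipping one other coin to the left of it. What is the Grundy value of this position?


Coins: T T H H T T H H T H T T H H H T
Key fact: a single head at position k behaves exactly like a Nim heap of size k (turning it to T and optionally flipping a coin at j < k corresponds to moving the heap from k to j, or to 0), and heads combine as a disjunctive sum (two heads at the same place would cancel, matching j XOR j = 0). So the Nim-value is the XOR of the 1-indexed positions of the heads.
Face-up positions (1-indexed): [3, 4, 7, 8, 10, 13, 14, 15]
XOR 0 with 3: 0 XOR 3 = 3
XOR 3 with 4: 3 XOR 4 = 7
XOR 7 with 7: 7 XOR 7 = 0
XOR 0 with 8: 0 XOR 8 = 8
XOR 8 with 10: 8 XOR 10 = 2
XOR 2 with 13: 2 XOR 13 = 15
XOR 15 with 14: 15 XOR 14 = 1
XOR 1 with 15: 1 XOR 15 = 14
Nim-value = 14

14


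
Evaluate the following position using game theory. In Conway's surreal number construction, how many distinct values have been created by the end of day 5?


Day 0: {|} = 0 is born. Count = 1.
Day n: the number of surreal numbers born by day n is 2^(n+1) - 1.
By day 0: 2^1 - 1 = 1
By day 1: 2^2 - 1 = 3
By day 2: 2^3 - 1 = 7
By day 3: 2^4 - 1 = 15
By day 4: 2^5 - 1 = 31
By day 5: 2^6 - 1 = 63
By day 5: 63 surreal numbers.

63


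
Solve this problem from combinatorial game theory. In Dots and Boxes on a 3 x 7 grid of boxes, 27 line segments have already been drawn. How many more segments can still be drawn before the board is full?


Grid: 3 x 7 boxes, i.e. 4 rows and 8 columns of dots.
Horizontal edges: (rows + 1) * cols = 4 * 7 = 28
Vertical edges: rows * (cols + 1) = 3 * 8 = 24
Total edges: 28 + 24 = 52
Edges drawn: 27
Remaining: 52 - 27 = 25

25


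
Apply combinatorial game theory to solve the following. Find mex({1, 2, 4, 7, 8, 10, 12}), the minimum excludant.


Set = {1, 2, 4, 7, 8, 10, 12}
0 is NOT in the set. This is the mex.
mex = 0

0


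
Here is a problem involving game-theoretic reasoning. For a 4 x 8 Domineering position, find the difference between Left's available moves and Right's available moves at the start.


Board is 4 x 8 (rows x cols).
Left (vertical) placements: (rows-1) * cols = 3 * 8 = 24
Right (horizontal) placements: rows * (cols-1) = 4 * 7 = 28
Advantage = Left - Right = 24 - 28 = -4

-4


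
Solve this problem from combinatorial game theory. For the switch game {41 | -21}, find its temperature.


The game is {41 | -21}, a switch {a | b} with numbers a > b.
Cooling {a | b} by t gives {a - t | b + t}, which stops being hot when a - t = b + t, i.e. at t = (a - b)/2. So the temperature of a switch is (a - b)/2.
Temperature = (Left option - Right option) / 2
= (41 - (-21)) / 2
= 62 / 2
= 31

31


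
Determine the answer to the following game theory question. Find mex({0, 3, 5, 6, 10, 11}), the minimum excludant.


Set = {0, 3, 5, 6, 10, 11}
0 is in the set.
1 is NOT in the set. This is the mex.
mex = 1

1


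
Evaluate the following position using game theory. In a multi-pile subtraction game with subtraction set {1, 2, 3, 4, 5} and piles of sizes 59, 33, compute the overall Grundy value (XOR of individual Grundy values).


Subtraction set: {1, 2, 3, 4, 5}
For this subtraction set, G(n) = n mod 6 (period = max + 1 = 6).
Pile 1 (size 59): G(59) = 59 mod 6 = 5
Pile 2 (size 33): G(33) = 33 mod 6 = 3
Total Grundy value = XOR of all: 5 XOR 3 = 6

6


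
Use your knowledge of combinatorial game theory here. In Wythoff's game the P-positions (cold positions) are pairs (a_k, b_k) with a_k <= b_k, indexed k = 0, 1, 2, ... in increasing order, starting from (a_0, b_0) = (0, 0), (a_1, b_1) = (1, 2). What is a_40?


By Wythoff's theorem, a_k = floor(k * phi) and b_k = floor(k * phi^2) = a_k + k, where phi = (1 + sqrt(5))/2 is the golden ratio.
phi = (1 + sqrt(5))/2 = 1.618034
k = 40
k * phi = 40 * 1.618034 = 64.721360
a_40 = floor(k * phi) = 64

64


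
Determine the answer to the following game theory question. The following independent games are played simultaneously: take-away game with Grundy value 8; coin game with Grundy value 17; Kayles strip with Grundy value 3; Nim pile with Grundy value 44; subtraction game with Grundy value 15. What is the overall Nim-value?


By the Sprague-Grundy theorem, the Grundy value of a sum of games is the XOR of individual Grundy values.
take-away game: Grundy value = 8. Running XOR: 0 XOR 8 = 8
coin game: Grundy value = 17. Running XOR: 8 XOR 17 = 25
Kayles strip: Grundy value = 3. Running XOR: 25 XOR 3 = 26
Nim pile: Grundy value = 44. Running XOR: 26 XOR 44 = 54
subtraction game: Grundy value = 15. Running XOR: 54 XOR 15 = 57
The combined Grundy value is 57.

57


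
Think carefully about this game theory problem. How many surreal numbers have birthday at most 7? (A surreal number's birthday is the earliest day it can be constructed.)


Day 0: {|} = 0 is born. Count = 1.
Day n: the number of surreal numbers born by day n is 2^(n+1) - 1.
By day 0: 2^1 - 1 = 1
By day 1: 2^2 - 1 = 3
By day 2: 2^3 - 1 = 7
By day 3: 2^4 - 1 = 15
By day 4: 2^5 - 1 = 31
By day 5: 2^6 - 1 = 63
By day 6: 2^7 - 1 = 127
By day 7: 2^8 - 1 = 255
By day 7: 255 surreal numbers.

255


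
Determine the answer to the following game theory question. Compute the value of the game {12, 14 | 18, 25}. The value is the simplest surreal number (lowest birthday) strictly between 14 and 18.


Left options: {12, 14}, max = 14
Right options: {18, 25}, min = 18
All options are numbers and max(Left) < min(Right), so by the simplicity theorem the value is the simplest (earliest-born) number strictly between 14 and 18.
Integers 15 through 17 all lie strictly between 14 and 18.
Among integers, the simplest (lowest birthday = smallest |n|; 0 is born on day 0, +-n on day n) is 15.
No non-integer in the interval can be simpler: if x is a non-integer in the interval, then floor(x) or ceil(x) also lies in the interval (the interval contains an integer), and both are proper prefixes of x's sign expansion, i.e. born earlier. So the game value is 15.
Game value = 15

15


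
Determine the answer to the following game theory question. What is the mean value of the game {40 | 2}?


Game = {40 | 2}, a switch {a | b} with numbers a > b.
Its thermograph has left wall a - t and right wall b + t, which meet at t = (a - b)/2, where both equal (a + b)/2. So the mast (mean value) is at (a + b)/2.
Mean = (40 + (2))/2 = 42/2 = 21

21


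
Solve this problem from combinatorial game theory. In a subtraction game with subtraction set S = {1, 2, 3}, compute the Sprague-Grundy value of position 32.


The subtraction set is S = {1, 2, 3}.
G(k) = mex{ G(k - s) : s in S, s <= k }. We compute iteratively: G(0) = 0.
G(1) = mex({0}) = 1
G(2) = mex({0, 1}) = 2
G(3) = mex({0, 1, 2}) = 3
G(4) = mex({1, 2, 3}) = 0
G(5) = mex({0, 2, 3}) = 1
G(6) = mex({0, 1, 3}) = 2
Observe that G(4)..G(6) = 0, 1, 2 repeats G(0)..G(2) = 0, 1, 2.
For k >= max(S) = 3, G(k) is determined by the previous 3 values G(k-3)..G(k-1); a window of 3 consecutive values has recurred shifted by 4, so by induction G(k + 4) = G(k) for all k >= 0: the sequence is periodic from the start with period 4.
One period: G(0..3) = 0, 1, 2, 3.
32 mod 4 = 0, so G(32) = G(0) = 0.

0


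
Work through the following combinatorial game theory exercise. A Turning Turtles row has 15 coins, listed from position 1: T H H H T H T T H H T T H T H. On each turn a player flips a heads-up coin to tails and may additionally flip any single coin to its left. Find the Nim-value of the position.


Coins: T H H H T H T T H H T T H T H
Key fact: a single head at position k behaves exactly like a Nim heap of size k (turning it to T and optionally flipping a coin at j < k corresponds to moving the heap from k to j, or to 0), and heads combine as a disjunctive sum (two heads at the same place would cancel, matching j XOR j = 0). So the Nim-value is the XOR of the 1-indexed positions of the heads.
Face-up positions (1-indexed): [2, 3, 4, 6, 9, 10, 13, 15]
XOR 0 with 2: 0 XOR 2 = 2
XOR 2 with 3: 2 XOR 3 = 1
XOR 1 with 4: 1 XOR 4 = 5
XOR 5 with 6: 5 XOR 6 = 3
XOR 3 with 9: 3 XOR 9 = 10
XOR 10 with 10: 10 XOR 10 = 0
XOR 0 with 13: 0 XOR 13 = 13
XOR 13 with 15: 13 XOR 15 = 2
Nim-value = 2

2


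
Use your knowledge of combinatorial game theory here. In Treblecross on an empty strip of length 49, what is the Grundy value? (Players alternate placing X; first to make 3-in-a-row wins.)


Treblecross: place X on empty cells; 3-in-a-row wins.
Playing within two cells of an existing X lets the opponent win at once, so sensible play treats the cells i-2..i+2 around each X as dead. The player left with no safe cell loses, so this is a normal-play take-away game on strips of safe cells.
Placing X at cell i (0-indexed) of a strip of k safe cells leaves independent strips of sizes max(0, i-2) and max(0, k-i-3). Hence G(k) = mex{ G(max(0,i-2)) XOR G(max(0,k-i-3)) : 0 <= i < k }, with G(0) = 0.
G(1): splits (0,0):0^0=0 -> mex({0}) = 1
G(2): splits (0,0):0^0=0 -> mex({0}) = 1
G(3): splits (0,0):0^0=0 -> mex({0}) = 1
G(4): splits (0,1):0^1=1 (0,0):0^0=0 -> mex({0, 1}) = 2
G(5): splits (0,2):0^1=1 (0,1):0^1=1 (0,0):0^0=0 -> mex({0, 1}) = 2
G(6) = mex({1}) = 0
G(7) = mex({0, 1, 2}) = 3
G(8) = mex({0, 1, 2}) = 3
G(9) = mex({0, 2}) = 1
G(10) = mex({0, 2, 3}) = 1
G(11) = mex({0, 3}) = 1
G(12) = mex({1, 3}) = 0
G(13) = mex({0, 1, 2, 3}) = 4
G(14) = mex({0, 1, 2}) = 3
G(15) = mex({0, 1, 2}) = 3
G(16) = mex({0, 1, 2, 4}) = 3
G(17) = mex({0, 1, 3, 4}) = 2
G(18) = mex({0, 1, 3, 4}) = 2
G(19) = mex({0, 1, 3, 5}) = 2
G(20) = mex({0, 1, 2, 3, 5}) = 4
G(21) = mex({0, 1, 2, 3, 5}) = 4
G(22) = mex({1, 2, 6}) = 0
G(23) = mex({0, 1, 2, 3, 4, 6}) = 5
G(24) = mex({0, 1, 2, 3, 4}) = 5
G(25) = mex({0, 1, 3, 4, 7}) = 2
G(26) = mex({0, 1, 3, 4, 5, 7}) = 2
G(27) = mex({0, 1, 3, 5}) = 2
G(28) = mex({0, 1, 2, 5}) = 3
G(29) = mex({0, 1, 2, 4, 5, 6}) = 3
G(30) = mex({1, 2, 4, 6}) = 0
G(31) = mex({0, 1, 2, 3, 4, 6}) = 5
G(32) = mex({1, 2, 3, 4, 7}) = 0
G(33) = mex({0, 3, 7}) = 1
G(34) = mex({0, 2, 3, 5, 7}) = 1
G(35) = mex({0, 2, 3, 5, 6}) = 1
G(36) = mex({0, 1, 2, 5, 6}) = 3
G(37) = mex({0, 1, 2, 4, 5, 6}) = 3
G(38) = mex({0, 1, 2, 4}) = 3
G(39) = mex({0, 1, 2, 3, 4, 7}) = 5
G(40) = mex({0, 1, 2, 3, 4, 5, 7}) = 6
G(41) = mex({0, 1, 2, 3, 5, 7}) = 4
G(42) = mex({0, 1, 2, 3, 5, 6, 7}) = 4
G(43) = mex({0, 2, 3, 5, 6}) = 1
G(44) = mex({1, 2, 3, 4, 5, 6}) = 0
G(45) = mex({0, 1, 2, 3, 4, 6, 7}) = 5
G(46) = mex({0, 1, 2, 3, 4, 7}) = 5
G(47) = mex({0, 1, 2, 3, 4, 5, 7}) = 6
G(48) = mex({0, 1, 2, 3, 4, 5, 7}) = 6
G(49) = mex({0, 1, 3, 4, 5, 7}) = 2
Therefore G(49) = 2.

2


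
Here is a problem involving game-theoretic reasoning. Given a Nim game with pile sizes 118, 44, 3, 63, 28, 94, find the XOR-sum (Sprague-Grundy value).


We need the XOR (exclusive or) of all pile sizes.
After XOR-ing pile 1 (size 118): 0 XOR 118 = 118
After XOR-ing pile 2 (size 44): 118 XOR 44 = 90
After XOR-ing pile 3 (size 3): 90 XOR 3 = 89
After XOR-ing pile 4 (size 63): 89 XOR 63 = 102
After XOR-ing pile 5 (size 28): 102 XOR 28 = 122
After XOR-ing pile 6 (size 94): 122 XOR 94 = 36
The Nim-value of this position is 36.

36


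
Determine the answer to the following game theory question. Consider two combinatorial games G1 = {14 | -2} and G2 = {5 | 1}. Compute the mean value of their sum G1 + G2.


G1 = {14 | -2}, G2 = {5 | 1}
Each is a switch {a | b} with numbers a > b; its mean value is (a + b)/2, and mean value is additive over game sums: m(G1 + G2) = m(G1) + m(G2).
Mean of G1 = (14 + (-2))/2 = 12/2 = 6
Mean of G2 = (5 + (1))/2 = 6/2 = 3
Mean of G1 + G2 = 6 + 3 = 9

9
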